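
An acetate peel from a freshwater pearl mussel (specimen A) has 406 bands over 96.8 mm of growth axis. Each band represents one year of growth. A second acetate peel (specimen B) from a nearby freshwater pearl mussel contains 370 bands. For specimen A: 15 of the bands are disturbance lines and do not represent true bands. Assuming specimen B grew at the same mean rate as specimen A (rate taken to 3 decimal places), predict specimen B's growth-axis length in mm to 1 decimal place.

Specimen A: true band count = 406 − 15 = 391.
A: Extension rate ≈ 96.8 / 391 = 0.248 mm/year.
For B, 0.248 mm/year × 370 years = 91.8 mm.

91.8 mm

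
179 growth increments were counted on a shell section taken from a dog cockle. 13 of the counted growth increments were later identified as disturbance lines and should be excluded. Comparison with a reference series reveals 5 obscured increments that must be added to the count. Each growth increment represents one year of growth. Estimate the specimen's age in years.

171 yr

Adjusted count: 179 − 13 + 5 = 171 growth increments.
With a one-to-one growth increment periodicity this is 171 years.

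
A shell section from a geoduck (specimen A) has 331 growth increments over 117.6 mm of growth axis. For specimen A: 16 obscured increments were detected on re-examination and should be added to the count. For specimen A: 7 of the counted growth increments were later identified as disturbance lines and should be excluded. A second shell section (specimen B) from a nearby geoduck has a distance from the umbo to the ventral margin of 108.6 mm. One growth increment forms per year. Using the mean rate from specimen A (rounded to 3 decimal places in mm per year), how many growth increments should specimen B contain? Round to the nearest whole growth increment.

314 growth increments

Specimen A: after corrections the count is 331 − 7 + 16 = 340 growth increments.
A: Extension rate ≈ 117.6 / 340 = 0.346 mm per year.
For B, 108.6 / 0.346 = 313.87 years ≈ 314 growth increments.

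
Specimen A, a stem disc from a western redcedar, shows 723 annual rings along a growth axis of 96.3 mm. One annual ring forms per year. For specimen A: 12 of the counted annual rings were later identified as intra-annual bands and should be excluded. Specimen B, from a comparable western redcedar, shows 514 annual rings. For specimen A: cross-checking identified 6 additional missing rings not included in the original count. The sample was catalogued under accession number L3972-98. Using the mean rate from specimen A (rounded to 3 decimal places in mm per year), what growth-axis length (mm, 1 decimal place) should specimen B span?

68.9 mm

Specimen A: adjusted count: 723 − 12 + 6 = 717 annual rings.
A: Extension rate ≈ 96.3 / 717 = 0.134 mm per year.
Length of B = 0.134 × 514 = 68.9 mm.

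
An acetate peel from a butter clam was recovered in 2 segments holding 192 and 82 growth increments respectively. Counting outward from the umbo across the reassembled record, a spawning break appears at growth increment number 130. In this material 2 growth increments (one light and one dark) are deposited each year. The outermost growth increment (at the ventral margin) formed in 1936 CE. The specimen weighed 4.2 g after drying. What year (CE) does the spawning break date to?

Total growth increments = 192 + 82 = 274.
274 − 130 = 144 growth increments lie beyond the spawning break toward the ventral margin.
With 2 growth increments per year, 144 / 2 = 72 years.
Counting back 72 years from 1936 CE places the spawning break in 1936 − 72 = 1864 CE.

1864 CE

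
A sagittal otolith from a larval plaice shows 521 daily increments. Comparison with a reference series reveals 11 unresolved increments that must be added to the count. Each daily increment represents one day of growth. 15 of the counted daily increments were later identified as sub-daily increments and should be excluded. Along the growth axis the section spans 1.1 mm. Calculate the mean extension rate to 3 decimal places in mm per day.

0.002 mm per day

Adjusted count: 521 − 15 + 11 = 517 daily increments.
Extension rate ≈ 1.1 / 517 = 0.002 mm per day.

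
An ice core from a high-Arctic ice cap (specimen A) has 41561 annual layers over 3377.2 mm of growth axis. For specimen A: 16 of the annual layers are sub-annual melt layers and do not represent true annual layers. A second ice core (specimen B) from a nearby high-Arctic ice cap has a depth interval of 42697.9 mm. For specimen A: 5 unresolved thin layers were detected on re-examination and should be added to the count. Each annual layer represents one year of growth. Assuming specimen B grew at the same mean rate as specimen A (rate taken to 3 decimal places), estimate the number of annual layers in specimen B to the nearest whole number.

Specimen A: adjusted count: 41561 − 16 + 5 = 41550 annual layers.
A: 3377.2 mm over 41550 years gives 3377.2 / 41550 ≈ 0.081 mm per year.
Specimen B: 42697.9 mm / 0.081 mm per year = 527134.57 years ≈ 527135 annual layers.

527135 annual layers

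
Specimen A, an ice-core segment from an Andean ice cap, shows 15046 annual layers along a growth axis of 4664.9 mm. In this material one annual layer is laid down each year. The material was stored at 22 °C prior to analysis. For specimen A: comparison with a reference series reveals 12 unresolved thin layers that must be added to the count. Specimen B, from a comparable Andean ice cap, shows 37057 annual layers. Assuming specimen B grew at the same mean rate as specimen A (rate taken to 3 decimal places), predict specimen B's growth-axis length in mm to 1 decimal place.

11487.7 mm

Specimen A: correcting the raw count gives 15046 + 12 = 15058 true annual layers.
A: Mean rate = 4664.9 mm / 15058 years ≈ 0.310 mm/year.
For B, 0.310 mm/year × 37057 years = 11487.7 mm.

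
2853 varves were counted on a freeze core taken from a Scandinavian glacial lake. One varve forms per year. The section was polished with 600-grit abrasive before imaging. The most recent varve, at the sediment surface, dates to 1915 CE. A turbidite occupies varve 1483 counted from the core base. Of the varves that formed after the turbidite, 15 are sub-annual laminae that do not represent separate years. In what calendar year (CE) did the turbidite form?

The turbidite sits at varve 1483 from the core base, so 2853 − 1483 = 1370 varves formed after it.
Excluding 15 false varves: 1370 − 15 = 1355.
1915 − 1355 = 560 CE.

560 CE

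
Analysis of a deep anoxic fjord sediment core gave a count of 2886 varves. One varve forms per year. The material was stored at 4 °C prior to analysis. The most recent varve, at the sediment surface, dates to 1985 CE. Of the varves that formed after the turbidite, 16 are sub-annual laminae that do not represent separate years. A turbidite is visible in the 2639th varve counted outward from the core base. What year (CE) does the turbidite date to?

Between varve 2639 and the sediment surface there are 2886 − 2639 = 247 varves.
Removing the 16 false varves leaves 247 − 16 = 231 true varves beyond the turbidite.
1985 − 231 = 1754 CE.

1754 CE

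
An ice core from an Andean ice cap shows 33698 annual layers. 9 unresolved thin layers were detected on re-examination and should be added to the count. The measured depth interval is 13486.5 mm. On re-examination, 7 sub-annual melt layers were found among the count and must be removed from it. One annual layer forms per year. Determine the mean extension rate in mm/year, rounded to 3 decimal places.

0.400 mm/year

Adjusted count: 33698 − 7 + 9 = 33700 annual layers.
Extension rate ≈ 13486.5 / 33700 = 0.400 mm/year.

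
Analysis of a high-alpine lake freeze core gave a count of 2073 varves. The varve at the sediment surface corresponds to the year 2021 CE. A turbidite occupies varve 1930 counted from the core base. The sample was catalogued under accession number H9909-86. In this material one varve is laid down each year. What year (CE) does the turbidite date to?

1878 CE

Between varve 1930 and the sediment surface there are 2073 − 1930 = 143 varves.
The varve at the sediment surface is 2021 CE, so the turbidite dates to 2021 − 143 = 1878 CE.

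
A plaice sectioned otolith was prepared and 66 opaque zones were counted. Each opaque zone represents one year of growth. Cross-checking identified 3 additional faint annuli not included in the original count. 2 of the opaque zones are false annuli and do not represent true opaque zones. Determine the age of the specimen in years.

True opaque zone count = 66 − 2 + 3 = 67.
At one opaque zone per year, that is 67 years.

67 years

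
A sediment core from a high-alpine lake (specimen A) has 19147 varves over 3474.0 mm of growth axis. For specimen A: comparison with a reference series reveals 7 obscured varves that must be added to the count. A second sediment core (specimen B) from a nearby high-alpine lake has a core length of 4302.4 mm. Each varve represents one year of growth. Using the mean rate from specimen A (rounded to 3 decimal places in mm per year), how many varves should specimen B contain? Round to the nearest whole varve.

23770 varves

Specimen A: true varve count = 19147 + 7 = 19154.
A: 3474.0 mm over 19154 years gives 3474.0 / 19154 ≈ 0.181 mm/yr.
For B, 4302.4 / 0.181 = 23770.17 years ≈ 23770 varves.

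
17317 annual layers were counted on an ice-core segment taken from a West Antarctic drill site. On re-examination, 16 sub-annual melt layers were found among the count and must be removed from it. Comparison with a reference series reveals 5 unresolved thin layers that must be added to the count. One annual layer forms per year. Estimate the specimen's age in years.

17306 years

Adjusted count: 17317 − 16 + 5 = 17306 annual layers.
With a one-to-one annual layer periodicity this is 17306 years.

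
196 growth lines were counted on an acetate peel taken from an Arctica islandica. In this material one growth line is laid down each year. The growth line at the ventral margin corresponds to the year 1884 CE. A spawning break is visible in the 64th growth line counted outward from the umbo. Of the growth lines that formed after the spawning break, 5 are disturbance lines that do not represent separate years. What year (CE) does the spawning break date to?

196 − 64 = 132 growth lines lie beyond the spawning break toward the ventral margin.
132 − 5 false = 127 true growth lines after the spawning break.
The growth line at the ventral margin is 1884 CE, so the spawning break dates to 1884 − 127 = 1757 CE.

1757 CE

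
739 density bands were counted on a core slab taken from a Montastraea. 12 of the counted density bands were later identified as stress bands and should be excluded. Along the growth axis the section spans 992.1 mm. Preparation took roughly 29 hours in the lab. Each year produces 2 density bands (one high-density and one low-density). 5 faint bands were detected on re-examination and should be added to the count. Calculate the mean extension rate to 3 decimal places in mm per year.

After corrections the count is 739 − 12 + 5 = 732 density bands.
With 2 density bands per year, 732 / 2 = 366 years.
Mean rate = 992.1 mm / 366 years ≈ 2.711 mm per year.

2.711 mm per year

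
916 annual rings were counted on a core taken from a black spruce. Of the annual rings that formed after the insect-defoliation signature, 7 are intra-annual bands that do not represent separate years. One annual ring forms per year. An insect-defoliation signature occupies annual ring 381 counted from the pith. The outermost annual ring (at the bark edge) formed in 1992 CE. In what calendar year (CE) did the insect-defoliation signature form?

Between annual ring 381 and the bark edge there are 916 − 381 = 535 annual rings.
Removing the 7 false annual rings leaves 535 − 7 = 528 true annual rings beyond the insect-defoliation signature.
The annual ring at the bark edge is 1992 CE, so the insect-defoliation signature dates to 1992 − 528 = 1464 CE.

1464 CE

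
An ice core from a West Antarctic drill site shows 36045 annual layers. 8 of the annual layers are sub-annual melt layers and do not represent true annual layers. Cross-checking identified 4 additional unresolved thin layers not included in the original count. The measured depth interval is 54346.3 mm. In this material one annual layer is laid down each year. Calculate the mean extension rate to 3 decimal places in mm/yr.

1.508 mm/yr

Adjusted count: 36045 − 8 + 4 = 36041 annual layers.
Mean rate = 54346.3 mm / 36041 years ≈ 1.508 mm/yr.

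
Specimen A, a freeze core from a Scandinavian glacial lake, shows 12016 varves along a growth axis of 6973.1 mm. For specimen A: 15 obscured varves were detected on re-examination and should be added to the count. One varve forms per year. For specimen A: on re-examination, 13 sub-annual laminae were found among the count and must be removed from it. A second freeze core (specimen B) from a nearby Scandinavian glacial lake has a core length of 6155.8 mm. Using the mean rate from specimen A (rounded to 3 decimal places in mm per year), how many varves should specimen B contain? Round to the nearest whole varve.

10613 varves

Specimen A: correcting the raw count gives 12016 − 13 + 15 = 12018 true varves.
A: Mean rate = 6973.1 mm / 12018 years ≈ 0.580 mm per year.
For B, 6155.8 / 0.580 = 10613.45 years ≈ 10613 varves.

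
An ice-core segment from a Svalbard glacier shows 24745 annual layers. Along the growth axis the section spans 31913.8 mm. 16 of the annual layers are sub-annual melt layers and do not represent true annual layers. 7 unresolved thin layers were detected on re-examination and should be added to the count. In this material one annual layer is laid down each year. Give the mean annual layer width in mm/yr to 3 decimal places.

True annual layer count = 24745 − 16 + 7 = 24736.
Extension rate ≈ 31913.8 / 24736 = 1.290 mm/yr.

1.290 mm/yr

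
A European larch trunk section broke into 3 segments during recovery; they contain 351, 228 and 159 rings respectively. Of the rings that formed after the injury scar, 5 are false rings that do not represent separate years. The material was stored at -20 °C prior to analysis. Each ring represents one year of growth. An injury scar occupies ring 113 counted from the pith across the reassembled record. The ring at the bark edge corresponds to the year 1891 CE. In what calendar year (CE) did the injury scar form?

1271 CE

Total rings = 351 + 228 + 159 = 738.
The injury scar sits at ring 113 from the pith, so 738 − 113 = 625 rings formed after it.
Excluding 5 false rings: 625 − 5 = 620.
The ring at the bark edge is 1891 CE, so the injury scar dates to 1891 − 620 = 1271 CE.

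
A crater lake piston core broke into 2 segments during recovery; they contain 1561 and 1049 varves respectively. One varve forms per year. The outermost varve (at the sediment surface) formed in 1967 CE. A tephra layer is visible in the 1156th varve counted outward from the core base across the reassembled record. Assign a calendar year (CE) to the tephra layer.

513 CE

Total varves = 1561 + 1049 = 2610.
The tephra layer sits at varve 1156 from the core base, so 2610 − 1156 = 1454 varves formed after it.
The varve at the sediment surface is 1967 CE, so the tephra layer dates to 1967 − 1454 = 513 CE.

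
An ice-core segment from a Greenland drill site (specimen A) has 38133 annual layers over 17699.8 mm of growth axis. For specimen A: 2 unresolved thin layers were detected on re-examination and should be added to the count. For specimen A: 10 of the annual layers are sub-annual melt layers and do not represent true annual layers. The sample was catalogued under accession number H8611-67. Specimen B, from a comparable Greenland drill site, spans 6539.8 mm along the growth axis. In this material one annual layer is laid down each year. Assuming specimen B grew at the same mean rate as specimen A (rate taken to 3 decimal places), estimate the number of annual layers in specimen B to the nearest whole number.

Specimen A: correcting the raw count gives 38133 − 10 + 2 = 38125 true annual layers.
A: Mean rate = 17699.8 mm / 38125 years ≈ 0.464 mm/yr.
For B, 6539.8 / 0.464 = 14094.40 years ≈ 14094 annual layers.

14094 annual layers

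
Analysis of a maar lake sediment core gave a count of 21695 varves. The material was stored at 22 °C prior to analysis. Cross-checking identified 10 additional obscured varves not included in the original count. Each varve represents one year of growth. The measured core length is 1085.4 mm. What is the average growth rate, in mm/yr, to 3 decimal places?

0.050 mm/yr

After corrections the count is 21695 + 10 = 21705 varves.
Extension rate ≈ 1085.4 / 21705 = 0.050 mm/yr.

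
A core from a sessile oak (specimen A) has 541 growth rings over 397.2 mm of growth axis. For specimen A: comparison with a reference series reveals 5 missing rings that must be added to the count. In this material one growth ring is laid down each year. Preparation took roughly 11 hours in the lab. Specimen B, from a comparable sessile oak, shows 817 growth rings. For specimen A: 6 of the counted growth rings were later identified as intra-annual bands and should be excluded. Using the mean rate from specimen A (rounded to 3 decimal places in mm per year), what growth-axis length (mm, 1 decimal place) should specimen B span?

Specimen A: true growth ring count = 541 − 6 + 5 = 540.
A: 397.2 mm over 540 years gives 397.2 / 540 ≈ 0.736 mm/year.
Length of B = 0.736 × 817 = 601.3 mm.

601.3 mm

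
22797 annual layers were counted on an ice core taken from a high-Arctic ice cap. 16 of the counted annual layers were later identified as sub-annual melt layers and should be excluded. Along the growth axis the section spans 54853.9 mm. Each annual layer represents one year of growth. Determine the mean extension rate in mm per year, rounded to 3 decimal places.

2.408 mm per year

After corrections the count is 22797 − 16 = 22781 annual layers.
Mean rate = 54853.9 mm / 22781 years ≈ 2.408 mm per year.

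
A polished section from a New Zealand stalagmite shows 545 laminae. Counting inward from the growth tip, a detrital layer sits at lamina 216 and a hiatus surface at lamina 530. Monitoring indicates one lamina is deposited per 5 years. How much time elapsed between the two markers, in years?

1570 yr

530 − 216 = 314 laminae lie between the two events.
314 laminae at 5 years each span 314 × 5 = 1570 years.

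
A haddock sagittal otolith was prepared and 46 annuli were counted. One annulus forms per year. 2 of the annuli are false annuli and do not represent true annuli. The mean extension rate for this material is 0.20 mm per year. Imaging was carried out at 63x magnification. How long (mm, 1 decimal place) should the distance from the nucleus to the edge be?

8.8 mm

True annulus count = 46 − 2 = 44.
Predicted length = 0.20 mm/year × 44 years = 8.8 mm.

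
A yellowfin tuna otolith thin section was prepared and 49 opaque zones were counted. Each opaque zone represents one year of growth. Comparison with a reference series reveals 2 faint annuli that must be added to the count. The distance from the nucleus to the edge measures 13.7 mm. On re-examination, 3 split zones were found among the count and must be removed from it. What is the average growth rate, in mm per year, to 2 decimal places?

0.29 mm per year

After corrections the count is 49 − 3 + 2 = 48 opaque zones.
Extension rate ≈ 13.7 / 48 = 0.29 mm per year.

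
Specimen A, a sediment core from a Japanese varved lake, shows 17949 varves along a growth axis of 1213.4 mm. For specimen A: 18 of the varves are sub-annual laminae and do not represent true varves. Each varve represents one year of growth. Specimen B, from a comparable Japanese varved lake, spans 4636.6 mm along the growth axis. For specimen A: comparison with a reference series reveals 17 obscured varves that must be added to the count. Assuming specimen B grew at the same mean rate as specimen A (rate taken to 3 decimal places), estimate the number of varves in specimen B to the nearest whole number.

68185 varves

Specimen A: adjusted count: 17949 − 18 + 17 = 17948 varves.
A: Mean rate = 1213.4 mm / 17948 years ≈ 0.068 mm/year.
Specimen B: 4636.6 mm / 0.068 mm per year = 68185.29 years ≈ 68185 varves.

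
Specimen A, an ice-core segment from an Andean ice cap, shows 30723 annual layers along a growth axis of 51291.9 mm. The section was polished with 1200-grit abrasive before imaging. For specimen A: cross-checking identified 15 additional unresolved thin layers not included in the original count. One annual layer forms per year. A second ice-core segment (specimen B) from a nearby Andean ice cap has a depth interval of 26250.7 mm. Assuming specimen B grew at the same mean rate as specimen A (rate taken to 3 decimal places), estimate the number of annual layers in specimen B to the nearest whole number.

15728 annual layers

Specimen A: after corrections the count is 30723 + 15 = 30738 annual layers.
A: Extension rate ≈ 51291.9 / 30738 = 1.669 mm per year.
For B, 26250.7 / 1.669 = 15728.40 years ≈ 15728 annual layers.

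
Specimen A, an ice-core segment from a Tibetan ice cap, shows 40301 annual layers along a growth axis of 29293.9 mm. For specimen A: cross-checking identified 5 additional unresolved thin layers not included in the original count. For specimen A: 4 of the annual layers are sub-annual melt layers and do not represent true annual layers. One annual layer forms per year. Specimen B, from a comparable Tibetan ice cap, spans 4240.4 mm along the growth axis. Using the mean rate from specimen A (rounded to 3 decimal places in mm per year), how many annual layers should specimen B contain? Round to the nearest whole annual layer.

Specimen A: correcting the raw count gives 40301 − 4 + 5 = 40302 true annual layers.
A: 29293.9 mm over 40302 years gives 29293.9 / 40302 ≈ 0.727 mm/year.
For B, 4240.4 / 0.727 = 5832.74 years ≈ 5833 annual layers.

5833 annual layers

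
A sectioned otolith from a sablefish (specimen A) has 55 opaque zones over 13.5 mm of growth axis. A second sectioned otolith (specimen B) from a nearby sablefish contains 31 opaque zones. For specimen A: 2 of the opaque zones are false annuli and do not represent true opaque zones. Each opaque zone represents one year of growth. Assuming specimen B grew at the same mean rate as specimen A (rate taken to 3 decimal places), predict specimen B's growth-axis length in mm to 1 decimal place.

Specimen A: true opaque zone count = 55 − 2 = 53.
A: 13.5 mm over 53 years gives 13.5 / 53 ≈ 0.255 mm per year.
For B, 0.255 mm/year × 31 years = 7.9 mm.

7.9 mm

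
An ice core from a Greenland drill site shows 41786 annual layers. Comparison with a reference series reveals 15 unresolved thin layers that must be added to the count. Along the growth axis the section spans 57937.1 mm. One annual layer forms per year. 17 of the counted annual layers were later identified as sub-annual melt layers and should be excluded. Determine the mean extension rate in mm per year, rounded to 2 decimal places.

Adjusted count: 41786 − 17 + 15 = 41784 annual layers.
Mean rate = 57937.1 mm / 41784 years ≈ 1.39 mm per year.

1.39 mm per year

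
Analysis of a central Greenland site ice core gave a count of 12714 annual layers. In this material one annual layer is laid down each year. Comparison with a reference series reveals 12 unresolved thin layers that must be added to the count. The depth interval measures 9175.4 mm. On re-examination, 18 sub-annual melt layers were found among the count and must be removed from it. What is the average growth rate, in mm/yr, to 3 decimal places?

0.722 mm/yr

Adjusted count: 12714 − 18 + 12 = 12708 annual layers.
Extension rate ≈ 9175.4 / 12708 = 0.722 mm/yr.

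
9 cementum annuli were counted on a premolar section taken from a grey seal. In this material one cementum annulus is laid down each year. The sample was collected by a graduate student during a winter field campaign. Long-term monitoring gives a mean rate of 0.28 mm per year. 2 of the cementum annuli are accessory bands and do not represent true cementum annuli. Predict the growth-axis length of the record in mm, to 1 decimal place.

2.0 mm

After corrections the count is 9 − 2 = 7 cementum annuli.
Predicted length = 0.28 mm/year × 7 years = 2.0 mm.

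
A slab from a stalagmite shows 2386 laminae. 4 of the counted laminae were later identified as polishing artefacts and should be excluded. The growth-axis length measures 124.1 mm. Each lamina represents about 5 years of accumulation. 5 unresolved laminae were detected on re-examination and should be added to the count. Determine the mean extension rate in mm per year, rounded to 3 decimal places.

True lamina count = 2386 − 4 + 5 = 2387.
At 5 years per lamina, 2387 × 5 = 11935 years.
Extension rate ≈ 124.1 / 11935 = 0.010 mm per year.

0.010 mm per year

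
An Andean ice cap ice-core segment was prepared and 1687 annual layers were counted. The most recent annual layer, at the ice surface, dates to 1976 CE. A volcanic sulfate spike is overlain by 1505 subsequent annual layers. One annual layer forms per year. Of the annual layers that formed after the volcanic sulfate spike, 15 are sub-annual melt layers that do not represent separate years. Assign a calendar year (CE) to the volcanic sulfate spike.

There are 1505 annual layers younger than the volcanic sulfate spike.
Excluding 15 false annual layers: 1505 − 15 = 1490.
Counting back 1490 years from 1976 CE places the volcanic sulfate spike in 1976 − 1490 = 486 CE.

486 CE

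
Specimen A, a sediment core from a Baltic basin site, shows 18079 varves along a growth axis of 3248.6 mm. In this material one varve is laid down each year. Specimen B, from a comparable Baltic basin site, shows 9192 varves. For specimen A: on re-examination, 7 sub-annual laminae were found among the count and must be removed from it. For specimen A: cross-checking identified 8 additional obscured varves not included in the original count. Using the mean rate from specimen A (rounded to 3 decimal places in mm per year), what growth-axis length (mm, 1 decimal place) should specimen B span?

Specimen A: after corrections the count is 18079 − 7 + 8 = 18080 varves.
A: Extension rate ≈ 3248.6 / 18080 = 0.180 mm/year.
For B, 0.180 mm/year × 9192 years = 1654.6 mm.

1654.6 mm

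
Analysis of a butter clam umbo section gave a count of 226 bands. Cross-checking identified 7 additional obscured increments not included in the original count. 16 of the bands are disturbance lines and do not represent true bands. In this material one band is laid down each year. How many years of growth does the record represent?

217 years

Adjusted count: 226 − 16 + 7 = 217 bands.
At one band per year, that is 217 years.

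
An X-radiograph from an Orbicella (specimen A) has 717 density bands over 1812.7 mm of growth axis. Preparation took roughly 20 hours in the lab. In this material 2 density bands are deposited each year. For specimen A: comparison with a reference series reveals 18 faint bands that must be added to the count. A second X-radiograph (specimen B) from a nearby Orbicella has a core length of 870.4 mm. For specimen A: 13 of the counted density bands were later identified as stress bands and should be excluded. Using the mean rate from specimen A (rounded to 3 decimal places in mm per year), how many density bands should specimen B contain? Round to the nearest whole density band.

Specimen A: true density band count = 717 − 13 + 18 = 722.
Specimen A: dividing by 2 density bands per year: 722 / 2 = 361 years.
A: Extension rate ≈ 1812.7 / 361 = 5.021 mm/year.
B spans 870.4 / 5.021 = 173.35 years; at 2 density bands per year that is 173.35 × 2 ≈ 347 density bands.

347 density bands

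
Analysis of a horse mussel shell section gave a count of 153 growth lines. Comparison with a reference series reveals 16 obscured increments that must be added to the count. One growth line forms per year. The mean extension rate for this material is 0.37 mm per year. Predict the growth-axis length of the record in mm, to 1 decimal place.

62.5 mm

Adjusted count: 153 + 16 = 169 growth lines.
169 years at 0.37 mm/year gives 0.37 × 169 = 62.5 mm.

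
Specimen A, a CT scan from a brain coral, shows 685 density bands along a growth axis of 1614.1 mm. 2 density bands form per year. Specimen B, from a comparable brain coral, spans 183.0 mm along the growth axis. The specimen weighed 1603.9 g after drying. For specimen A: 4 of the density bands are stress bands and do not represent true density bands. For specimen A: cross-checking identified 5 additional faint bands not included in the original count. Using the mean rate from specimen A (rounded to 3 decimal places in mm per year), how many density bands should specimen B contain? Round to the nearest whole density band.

Specimen A: adjusted count: 685 − 4 + 5 = 686 density bands.
Specimen A: 686 density bands at 2 per year is 686 / 2 = 343 years.
A: Mean rate = 1614.1 mm / 343 years ≈ 4.706 mm/yr.
Specimen B: 183.0 mm / 4.706 mm per year = 38.89 years; at 2 density bands per year that is 38.89 × 2 ≈ 78 density bands.

78 density bands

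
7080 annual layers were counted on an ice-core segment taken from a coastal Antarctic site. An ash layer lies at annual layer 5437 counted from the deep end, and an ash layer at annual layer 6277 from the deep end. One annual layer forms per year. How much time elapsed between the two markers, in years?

840 yr

The two markers are separated by 6277 − 5437 = 840 annual layers.
That is 840 years at one annual layer per year.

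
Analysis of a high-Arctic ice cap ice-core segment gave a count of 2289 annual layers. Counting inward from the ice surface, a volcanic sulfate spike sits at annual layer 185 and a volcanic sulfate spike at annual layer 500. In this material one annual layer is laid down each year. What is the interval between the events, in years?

The two markers are separated by 500 − 185 = 315 annual layers.
At one annual layer per year, 315 years elapsed between them.

315 years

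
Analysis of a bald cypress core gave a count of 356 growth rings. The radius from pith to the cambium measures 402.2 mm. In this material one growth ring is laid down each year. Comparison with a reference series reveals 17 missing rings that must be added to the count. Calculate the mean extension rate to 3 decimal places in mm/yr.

True growth ring count = 356 + 17 = 373.
Extension rate ≈ 402.2 / 373 = 1.078 mm/yr.

1.078 mm/yr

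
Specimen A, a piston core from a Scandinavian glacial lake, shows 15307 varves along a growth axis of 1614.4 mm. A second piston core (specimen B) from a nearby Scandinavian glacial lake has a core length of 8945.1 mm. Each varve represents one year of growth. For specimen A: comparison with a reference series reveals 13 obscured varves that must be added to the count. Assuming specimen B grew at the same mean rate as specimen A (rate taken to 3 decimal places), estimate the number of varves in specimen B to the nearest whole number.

Specimen A: after corrections the count is 15307 + 13 = 15320 varves.
A: Mean rate = 1614.4 mm / 15320 years ≈ 0.105 mm/yr.
Specimen B: 8945.1 mm / 0.105 mm per year = 85191.43 years ≈ 85191 varves.

85191 varves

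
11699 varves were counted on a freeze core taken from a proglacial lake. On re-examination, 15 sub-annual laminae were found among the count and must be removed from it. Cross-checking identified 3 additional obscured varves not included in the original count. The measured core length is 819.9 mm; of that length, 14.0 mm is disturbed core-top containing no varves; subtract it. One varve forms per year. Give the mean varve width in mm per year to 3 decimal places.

0.069 mm per year

Correcting the raw count gives 11699 − 15 + 3 = 11687 true varves.
The growth record spans 819.9 − 14.0 = 805.9 mm.
Extension rate ≈ 805.9 / 11687 = 0.069 mm per year.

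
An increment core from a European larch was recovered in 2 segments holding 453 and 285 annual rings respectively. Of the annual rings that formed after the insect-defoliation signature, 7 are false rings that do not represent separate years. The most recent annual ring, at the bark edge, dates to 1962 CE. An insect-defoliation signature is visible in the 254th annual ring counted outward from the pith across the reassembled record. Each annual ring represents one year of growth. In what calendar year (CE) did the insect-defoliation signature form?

Total annual rings = 453 + 285 = 738.
Between annual ring 254 and the bark edge there are 738 − 254 = 484 annual rings.
Removing the 7 false annual rings leaves 484 − 7 = 477 true annual rings beyond the insect-defoliation signature.
The annual ring at the bark edge is 1962 CE, so the insect-defoliation signature dates to 1962 − 477 = 1485 CE.

1485 CE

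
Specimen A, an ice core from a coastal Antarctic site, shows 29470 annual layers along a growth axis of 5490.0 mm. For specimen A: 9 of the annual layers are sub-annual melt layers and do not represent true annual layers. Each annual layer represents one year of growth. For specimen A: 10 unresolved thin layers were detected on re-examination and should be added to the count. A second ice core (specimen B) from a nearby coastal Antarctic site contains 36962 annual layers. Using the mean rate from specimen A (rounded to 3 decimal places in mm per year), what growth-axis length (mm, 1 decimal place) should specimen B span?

6874.9 mm

Specimen A: correcting the raw count gives 29470 − 9 + 10 = 29471 true annual layers.
A: 5490.0 mm over 29471 years gives 5490.0 / 29471 ≈ 0.186 mm per year.
For B, 0.186 mm/year × 36962 years = 6874.9 mm.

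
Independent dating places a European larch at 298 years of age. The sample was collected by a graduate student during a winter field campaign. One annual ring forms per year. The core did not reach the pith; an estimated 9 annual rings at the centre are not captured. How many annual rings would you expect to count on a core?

At one annual ring per year, 298 years correspond to 298 annual rings.
Less the 9 uncaptured annual rings: 298 − 9 = 289.

289 annual rings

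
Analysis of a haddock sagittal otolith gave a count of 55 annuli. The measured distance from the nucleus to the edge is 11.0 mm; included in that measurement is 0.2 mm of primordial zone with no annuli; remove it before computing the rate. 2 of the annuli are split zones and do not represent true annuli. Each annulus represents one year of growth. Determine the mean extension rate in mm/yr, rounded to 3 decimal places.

After corrections the count is 55 − 2 = 53 annuli.
The growth record spans 11.0 − 0.2 = 10.8 mm.
Mean rate = 10.8 mm / 53 years ≈ 0.204 mm/yr.

0.204 mm/yr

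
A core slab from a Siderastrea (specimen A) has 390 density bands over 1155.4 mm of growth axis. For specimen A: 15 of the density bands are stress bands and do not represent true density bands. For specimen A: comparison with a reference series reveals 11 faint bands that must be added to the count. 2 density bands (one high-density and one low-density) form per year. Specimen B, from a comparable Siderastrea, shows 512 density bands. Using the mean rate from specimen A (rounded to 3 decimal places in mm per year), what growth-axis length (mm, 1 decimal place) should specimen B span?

Specimen A: adjusted count: 390 − 15 + 11 = 386 density bands.
Specimen A: 386 density bands at 2 per year is 386 / 2 = 193 years.
A: Mean rate = 1155.4 mm / 193 years ≈ 5.987 mm/yr.
Specimen B: dividing by 2 density bands per year: 512 / 2 = 256 years. Length of B = 5.987 × 256 = 1532.7 mm.

1532.7 mm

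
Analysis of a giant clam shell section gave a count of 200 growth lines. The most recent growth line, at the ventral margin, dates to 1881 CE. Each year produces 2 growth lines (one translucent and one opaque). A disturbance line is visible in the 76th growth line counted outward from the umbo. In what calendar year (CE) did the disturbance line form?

Between growth line 76 and the ventral margin there are 200 − 76 = 124 growth lines.
With 2 growth lines per year, 124 / 2 = 62 years.
1881 − 62 = 1819 CE.

1819 CE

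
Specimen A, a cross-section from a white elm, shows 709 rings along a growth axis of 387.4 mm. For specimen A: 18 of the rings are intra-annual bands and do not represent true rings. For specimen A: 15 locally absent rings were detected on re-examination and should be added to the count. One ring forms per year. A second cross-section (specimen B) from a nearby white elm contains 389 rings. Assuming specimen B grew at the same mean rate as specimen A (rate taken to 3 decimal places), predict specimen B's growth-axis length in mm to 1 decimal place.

213.6 mm

Specimen A: after corrections the count is 709 − 18 + 15 = 706 rings.
A: Extension rate ≈ 387.4 / 706 = 0.549 mm/yr.
For B, 0.549 mm/year × 389 years = 213.6 mm.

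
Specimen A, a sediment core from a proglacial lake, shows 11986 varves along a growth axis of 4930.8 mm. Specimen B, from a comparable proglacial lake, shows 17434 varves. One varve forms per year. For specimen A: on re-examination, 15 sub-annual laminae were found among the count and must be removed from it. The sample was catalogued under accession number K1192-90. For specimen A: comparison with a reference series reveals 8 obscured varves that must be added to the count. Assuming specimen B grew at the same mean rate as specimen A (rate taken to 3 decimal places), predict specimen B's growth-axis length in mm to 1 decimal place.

7182.8 mm

Specimen A: correcting the raw count gives 11986 − 15 + 8 = 11979 true varves.
A: Extension rate ≈ 4930.8 / 11979 = 0.412 mm/yr.
Length of B = 0.412 × 17434 = 7182.8 mm.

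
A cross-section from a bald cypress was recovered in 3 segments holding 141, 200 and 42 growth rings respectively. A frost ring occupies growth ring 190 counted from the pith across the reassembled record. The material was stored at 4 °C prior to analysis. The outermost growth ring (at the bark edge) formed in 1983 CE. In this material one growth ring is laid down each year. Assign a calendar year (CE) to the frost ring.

1790 CE

Total growth rings = 141 + 200 + 42 = 383.
The frost ring sits at growth ring 190 from the pith, so 383 − 190 = 193 growth rings formed after it.
The growth ring at the bark edge is 1983 CE, so the frost ring dates to 1983 − 193 = 1790 CE.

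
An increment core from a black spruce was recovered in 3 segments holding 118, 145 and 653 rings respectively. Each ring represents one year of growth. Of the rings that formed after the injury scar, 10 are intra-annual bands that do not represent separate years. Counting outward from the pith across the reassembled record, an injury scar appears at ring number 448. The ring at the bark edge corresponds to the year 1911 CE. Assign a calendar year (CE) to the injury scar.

1453 CE

Total rings = 118 + 145 + 653 = 916.
The injury scar sits at ring 448 from the pith, so 916 − 448 = 468 rings formed after it.
Excluding 10 false rings: 468 − 10 = 458.
1911 − 458 = 1453 CE.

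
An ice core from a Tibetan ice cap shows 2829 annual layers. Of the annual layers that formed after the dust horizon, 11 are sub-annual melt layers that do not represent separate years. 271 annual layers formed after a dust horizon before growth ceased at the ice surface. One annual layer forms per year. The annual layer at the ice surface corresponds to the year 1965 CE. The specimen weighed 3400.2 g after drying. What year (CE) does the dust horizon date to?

1705 CE

271 annual layers formed after the dust horizon.
Excluding 11 false annual layers: 271 − 11 = 260.
Counting back 260 years from 1965 CE places the dust horizon in 1965 − 260 = 1705 CE.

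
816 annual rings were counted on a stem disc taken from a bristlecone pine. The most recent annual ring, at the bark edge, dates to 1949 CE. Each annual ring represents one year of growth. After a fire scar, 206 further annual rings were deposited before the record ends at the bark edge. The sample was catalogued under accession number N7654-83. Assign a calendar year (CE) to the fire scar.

1743 CE

206 annual rings post-date the fire scar.
The annual ring at the bark edge is 1949 CE, so the fire scar dates to 1949 − 206 = 1743 CE.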